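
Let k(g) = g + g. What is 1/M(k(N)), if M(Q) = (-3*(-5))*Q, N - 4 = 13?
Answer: 1/510 ≈ 0.0019608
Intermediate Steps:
N = 17 (N = 4 + 13 = 17)
k(g) = 2*g
M(Q) = 15*Q
1/M(k(N)) = 1/(15*(2*17)) = 1/(15*34) = 1/510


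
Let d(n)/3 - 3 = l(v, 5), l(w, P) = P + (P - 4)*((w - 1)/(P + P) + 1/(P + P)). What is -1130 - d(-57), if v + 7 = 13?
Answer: -5779/5 ≈ -1155.8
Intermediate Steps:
v = 6 (v = -7 + 13 = 6)
l(w, P) = P + (-4 + P)*(1/(2*P) + (-1 + w)/(2*P)) (l(w, P) = P + (-4 + P)*((-1 + w)/((2*P)) + 1/(2*P)) = P + (-4 + P)*((-1 + w)*(1/(2*P)) + 1/(2*P)) = P + (-4 + P)*((-1 + w)/(2*P) + 1/(2*P)) = P + (-4 + P)*(1/(2*P) + (-1 + w)/(2*P)))
d(n) = 129/5 (d(n) = 9 + 3*(5 + (½)*6 - 2*6/5) = 9 + 3*(5 + 3 - 2*6*⅕) = 9 + 3*(5 + 3 - 12/5) = 9 + 3*(28/5) = 9 + 84/5 = 129/5)
-1130 - d(-57) = -1130 - 1*129/5 = -1130 - 129/5 = -5779/5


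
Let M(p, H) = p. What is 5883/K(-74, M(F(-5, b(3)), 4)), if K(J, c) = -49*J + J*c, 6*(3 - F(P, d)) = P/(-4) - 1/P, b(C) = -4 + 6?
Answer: 9540/5549 ≈ 1.7192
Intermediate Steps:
b(C) = 2
F(P, d) = 3 + 1/(6*P) + P/24 (F(P, d) = 3 - (P/(-4) - 1/P)/6 = 3 - (P*(-¼) - 1/P)/6 = 3 - (-P/4 - 1/P)/6 = 3 - (-1/P - P/4)/6 = 3 + (1/(6*P) + P/24) = 3 + 1/(6*P) + P/24)
5883/K(-74, M(F(-5, b(3)), 4)) = 5883/((-74*(-49 + (1/24)*(4 - 5*(72 - 5))/(-5)))) = 5883/((-74*(-49 + (1/24)*(-⅕)*(4 - 5*67)))) = 5883/((-74*(-49 + (1/24)*(-⅕)*(4 - 335)))) = 5883/((-74*(-49 + (1/24)*(-⅕)*(-331)))) = 5883/((-74*(-49 + 331/120))) = 5883/((-74*(-5549/120))) = 5883/(205313/60) = 5883*(60/205313) = 9540/5549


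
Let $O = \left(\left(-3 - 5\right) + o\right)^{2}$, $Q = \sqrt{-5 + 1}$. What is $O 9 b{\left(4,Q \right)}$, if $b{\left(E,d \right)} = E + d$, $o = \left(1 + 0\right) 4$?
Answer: $576 + 288 i \approx 576.0 + 288.0 i$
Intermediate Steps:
$o = 4$ ($o = 1 \cdot 4 = 4$)
$Q = 2 i$ ($Q = \sqrt{-4} = 2 i \approx 2.0 i$)
$O = 16$ ($O = \left(\left(-3 - 5\right) + 4\right)^{2} = \left(-8 + 4\right)^{2} = \left(-4\right)^{2} = 16$)
$O 9 b{\left(4,Q \right)} = 16 \cdot 9 \left(4 + 2 i\right) = 144 \left(4 + 2 i\right) = 576 + 288 i$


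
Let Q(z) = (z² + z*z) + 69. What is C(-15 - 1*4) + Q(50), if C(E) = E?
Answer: 5050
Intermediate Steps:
Q(z) = 69 + 2*z² (Q(z) = (z² + z²) + 69 = 2*z² + 69 = 69 + 2*z²)
C(-15 - 1*4) + Q(50) = (-15 - 1*4) + (69 + 2*50²) = (-15 - 4) + (69 + 2*2500) = -19 + (69 + 5000) = -19 + 5069 = 5050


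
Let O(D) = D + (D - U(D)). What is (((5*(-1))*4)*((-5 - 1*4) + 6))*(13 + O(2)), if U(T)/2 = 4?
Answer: 540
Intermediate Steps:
U(T) = 8 (U(T) = 2*4 = 8)
O(D) = -8 + 2*D (O(D) = D + (D - 1*8) = D + (D - 8) = D + (-8 + D) = -8 + 2*D)
(((5*(-1))*4)*((-5 - 1*4) + 6))*(13 + O(2)) = (((5*(-1))*4)*((-5 - 1*4) + 6))*(13 + (-8 + 2*2)) = ((-5*4)*((-5 - 4) + 6))*(13 + (-8 + 4)) = (-20*(-9 + 6))*(13 - 4) = -20*(-3)*9 = 60*9 = 540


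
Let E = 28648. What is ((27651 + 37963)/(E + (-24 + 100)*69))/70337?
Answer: 32807/1191930802 ≈ 2.7524e-5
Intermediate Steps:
((27651 + 37963)/(E + (-24 + 100)*69))/70337 = ((27651 + 37963)/(28648 + (-24 + 100)*69))/70337 = (65614/(28648 + 76*69))*(1/70337) = (65614/(28648 + 5244))*(1/70337) = (65614/33892)*(1/70337) = (65614*(1/33892))*(1/70337) = (32807/16946)*(1/70337) = 32807/1191930802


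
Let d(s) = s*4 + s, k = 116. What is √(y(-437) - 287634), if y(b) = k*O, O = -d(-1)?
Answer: I*√287054 ≈ 535.77*I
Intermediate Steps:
d(s) = 5*s (d(s) = 4*s + s = 5*s)
O = 5 (O = -5*(-1) = -1*(-5) = 5)
y(b) = 580 (y(b) = 116*5 = 580)
√(y(-437) - 287634) = √(580 - 287634) = √(-287054) = I*√287054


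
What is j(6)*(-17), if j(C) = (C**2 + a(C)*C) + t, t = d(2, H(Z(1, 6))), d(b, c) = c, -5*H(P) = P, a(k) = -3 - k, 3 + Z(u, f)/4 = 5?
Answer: 1666/5 ≈ 333.20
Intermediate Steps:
Z(u, f) = 8 (Z(u, f) = -12 + 4*5 = -12 + 20 = 8)
H(P) = -P/5
t = -8/5 (t = -1/5*8 = -8/5 ≈ -1.6000)
j(C) = -8/5 + C**2 + C*(-3 - C) (j(C) = (C**2 + (-3 - C)*C) - 8/5 = (C**2 + C*(-3 - C)) - 8/5 = -8/5 + C**2 + C*(-3 - C))
j(6)*(-17) = (-8/5 - 3*6)*(-17) = (-8/5 - 18)*(-17) = -98/5*(-17) = 1666/5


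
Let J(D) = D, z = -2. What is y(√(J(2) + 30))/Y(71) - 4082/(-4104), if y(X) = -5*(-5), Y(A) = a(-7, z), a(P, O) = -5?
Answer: -8219/2052 ≈ -4.0054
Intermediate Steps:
Y(A) = -5
y(X) = 25
y(√(J(2) + 30))/Y(71) - 4082/(-4104) = 25/(-5) - 4082/(-4104) = 25*(-⅕) - 4082*(-1/4104) = -5 + 2041/2052 = -8219/2052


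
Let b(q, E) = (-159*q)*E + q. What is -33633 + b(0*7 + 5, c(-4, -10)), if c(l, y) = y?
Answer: -25678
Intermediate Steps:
b(q, E) = q - 159*E*q (b(q, E) = -159*E*q + q = q - 159*E*q)
-33633 + b(0*7 + 5, c(-4, -10)) = -33633 + (0*7 + 5)*(1 - 159*(-10)) = -33633 + (0 + 5)*(1 + 1590) = -33633 + 5*1591 = -33633 + 7955 = -25678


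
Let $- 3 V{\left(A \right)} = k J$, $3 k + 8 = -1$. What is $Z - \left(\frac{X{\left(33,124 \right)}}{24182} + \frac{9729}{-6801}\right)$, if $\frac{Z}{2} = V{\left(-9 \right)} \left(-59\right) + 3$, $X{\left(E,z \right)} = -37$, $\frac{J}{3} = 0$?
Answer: $\frac{407429669}{54820594} \approx 7.4321$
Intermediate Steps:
$J = 0$ ($J = 3 \cdot 0 = 0$)
$k = -3$ ($k = - \frac{8}{3} + \frac{1}{3} \left(-1\right) = - \frac{8}{3} - \frac{1}{3} = -3$)
$V{\left(A \right)} = 0$ ($V{\left(A \right)} = - \frac{\left(-3\right) 0}{3} = \left(- \frac{1}{3}\right) 0 = 0$)
$Z = 6$ ($Z = 2 \left(0 \left(-59\right) + 3\right) = 2 \left(0 + 3\right) = 2 \cdot 3 = 6$)
$Z - \left(\frac{X{\left(33,124 \right)}}{24182} + \frac{9729}{-6801}\right) = 6 - \left(- \frac{37}{24182} + \frac{9729}{-6801}\right) = 6 - \left(\left(-37\right) \frac{1}{24182} + 9729 \left(- \frac{1}{6801}\right)\right) = 6 - \left(- \frac{37}{24182} - \frac{3243}{2267}\right) = 6 - - \frac{78506105}{54820594} = 6 + \frac{78506105}{54820594} = \frac{407429669}{54820594}$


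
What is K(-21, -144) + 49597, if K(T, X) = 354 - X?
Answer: 50095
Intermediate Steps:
K(-21, -144) + 49597 = (354 - 1*(-144)) + 49597 = (354 + 144) + 49597 = 498 + 49597 = 50095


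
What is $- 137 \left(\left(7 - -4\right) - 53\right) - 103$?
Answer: $5651$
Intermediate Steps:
$- 137 \left(\left(7 - -4\right) - 53\right) - 103 = - 137 \left(\left(7 + 4\right) - 53\right) - 103 = - 137 \left(11 - 53\right) - 103 = \left(-137\right) \left(-42\right) - 103 = 5754 - 103 = 5651$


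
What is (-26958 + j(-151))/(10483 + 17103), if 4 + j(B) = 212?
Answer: -13375/13793 ≈ -0.96970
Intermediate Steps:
j(B) = 208 (j(B) = -4 + 212 = 208)
(-26958 + j(-151))/(10483 + 17103) = (-26958 + 208)/(10483 + 17103) = -26750/27586 = -26750*1/27586 = -13375/13793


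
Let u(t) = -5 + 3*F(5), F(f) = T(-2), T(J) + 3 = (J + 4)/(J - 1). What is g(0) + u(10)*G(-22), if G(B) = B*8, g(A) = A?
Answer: 2816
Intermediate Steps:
T(J) = -3 + (4 + J)/(-1 + J) (T(J) = -3 + (J + 4)/(J - 1) = -3 + (4 + J)/(-1 + J))
F(f) = -11/3 (F(f) = (7 - 2*(-2))/(-1 - 2) = (7 + 4)/(-3) = -1/3*11 = -11/3)
u(t) = -16 (u(t) = -5 + 3*(-11/3) = -5 - 11 = -16)
G(B) = 8*B
g(0) + u(10)*G(-22) = 0 - 128*(-22) = 0 - 16*(-176) = 0 + 2816 = 2816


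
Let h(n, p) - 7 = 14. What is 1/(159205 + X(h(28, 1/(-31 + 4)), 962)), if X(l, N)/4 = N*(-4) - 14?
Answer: 1/143757 ≈ 6.9562e-6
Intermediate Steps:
h(n, p) = 21 (h(n, p) = 7 + 14 = 21)
X(l, N) = -56 - 16*N (X(l, N) = 4*(N*(-4) - 14) = 4*(-4*N - 14) = 4*(-14 - 4*N) = -56 - 16*N)
1/(159205 + X(h(28, 1/(-31 + 4)), 962)) = 1/(159205 + (-56 - 16*962)) = 1/(159205 + (-56 - 15392)) = 1/(159205 - 15448) = 1/143757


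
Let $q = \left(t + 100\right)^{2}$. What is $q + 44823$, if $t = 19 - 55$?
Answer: $48919$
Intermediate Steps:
$t = -36$ ($t = 19 - 55 = -36$)
$q = 4096$ ($q = \left(-36 + 100\right)^{2} = 64^{2} = 4096$)
$q + 44823 = 4096 + 44823 = 48919$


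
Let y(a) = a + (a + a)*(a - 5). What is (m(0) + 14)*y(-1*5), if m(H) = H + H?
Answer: 1330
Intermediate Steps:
m(H) = 2*H
y(a) = a + 2*a*(-5 + a) (y(a) = a + (2*a)*(-5 + a) = a + 2*a*(-5 + a))
(m(0) + 14)*y(-1*5) = (2*0 + 14)*((-1*5)*(-9 + 2*(-1*5))) = (0 + 14)*(-5*(-9 + 2*(-5))) = 14*(-5*(-9 - 10)) = 14*(-5*(-19)) = 14*95 = 1330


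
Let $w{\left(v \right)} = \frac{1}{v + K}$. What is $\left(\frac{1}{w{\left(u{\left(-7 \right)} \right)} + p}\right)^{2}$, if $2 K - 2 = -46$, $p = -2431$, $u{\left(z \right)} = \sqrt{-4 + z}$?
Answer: $\frac{11 \left(4 \sqrt{11} + 43 i\right)}{2 \left(130017173 \sqrt{11} + 1397711959 i\right)} \approx 1.6921 \cdot 10^{-7} - 9.327 \cdot 10^{-13} i$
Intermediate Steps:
$K = -22$ ($K = 1 + \frac{1}{2} \left(-46\right) = 1 - 23 = -22$)
$w{\left(v \right)} = \frac{1}{-22 + v}$ ($w{\left(v \right)} = \frac{1}{v - 22} = \frac{1}{-22 + v}$)
$\left(\frac{1}{w{\left(u{\left(-7 \right)} \right)} + p}\right)^{2} = \left(\frac{1}{\frac{1}{-22 + \sqrt{-4 - 7}} - 2431}\right)^{2} = \left(\frac{1}{\frac{1}{-22 + \sqrt{-11}} - 2431}\right)^{2} = \left(\frac{1}{\frac{1}{-22 + i \sqrt{11}} - 2431}\right)^{2} = \left(\frac{1}{-2431 + \frac{1}{-22 + i \sqrt{11}}}\right)^{2} = \frac{1}{\left(-2431 + \frac{1}{-22 + i \sqrt{11}}\right)^{2}}$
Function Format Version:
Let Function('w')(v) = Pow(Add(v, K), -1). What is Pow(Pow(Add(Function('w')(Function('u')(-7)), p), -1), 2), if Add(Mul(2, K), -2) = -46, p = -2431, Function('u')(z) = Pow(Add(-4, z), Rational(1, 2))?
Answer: Mul(Rational(11, 2), Pow(Add(Mul(130017173, Pow(11, Rational(1, 2))), Mul(1397711959, I)), -1), Add(Mul(4, Pow(11, Rational(1, 2))), Mul(43, I))) ≈ Add(1.6921e-7, Mul(-9.3270e-13, I))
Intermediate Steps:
K = -22 (K = Add(1, Mul(Rational(1, 2), -46)) = Add(1, -23) = -22)
Function('w')(v) = Pow(Add(-22, v), -1) (Function('w')(v) = Pow(Add(v, -22), -1) = Pow(Add(-22, v), -1))
Pow(Pow(Add(Function('w')(Function('u')(-7)), p), -1), 2) = Pow(Pow(Add(Pow(Add(-22, Pow(Add(-4, -7), Rational(1, 2))), -1), -2431), -1), 2) = Pow(Pow(Add(Pow(Add(-22, Pow(-11, Rational(1, 2))), -1), -2431), -1), 2) = Pow(Pow(Add(Pow(Add(-22, Mul(I, Pow(11, Rational(1, 2)))), -1), -2431), -1), 2) = Pow(Pow(Add(-2431, Pow(Add(-22, Mul(I, Pow(11, Rational(1, 2)))), -1)), -1), 2) = Pow(Add(-2431, Pow(Add(-22, Mul(I, Pow(11, Rational(1, 2)))), -1)), -2)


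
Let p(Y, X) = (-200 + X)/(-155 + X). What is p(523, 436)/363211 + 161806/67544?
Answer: 8257153498965/3446847691652 ≈ 2.3956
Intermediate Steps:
p(Y, X) = (-200 + X)/(-155 + X)
p(523, 436)/363211 + 161806/67544 = ((-200 + 436)/(-155 + 436))/363211 + 161806/67544 = (236/281)*(1/363211) + 161806*(1/67544) = ((1/281)*236)*(1/363211) + 80903/33772 = (236/281)*(1/363211) + 80903/33772 = 236/102062291 + 80903/33772 = 8257153498965/3446847691652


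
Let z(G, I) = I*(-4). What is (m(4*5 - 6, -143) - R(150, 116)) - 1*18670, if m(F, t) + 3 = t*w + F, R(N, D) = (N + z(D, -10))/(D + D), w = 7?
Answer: -2280655/116 ≈ -19661.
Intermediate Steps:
z(G, I) = -4*I
R(N, D) = (40 + N)/(2*D) (R(N, D) = (N - 4*(-10))/(D + D) = (N + 40)/((2*D)) = (40 + N)*(1/(2*D)) = (40 + N)/(2*D))
m(F, t) = -3 + F + 7*t (m(F, t) = -3 + (t*7 + F) = -3 + (7*t + F) = -3 + (F + 7*t) = -3 + F + 7*t)
(m(4*5 - 6, -143) - R(150, 116)) - 1*18670 = ((-3 + (4*5 - 6) + 7*(-143)) - (40 + 150)/(2*116)) - 1*18670 = ((-3 + (20 - 6) - 1001) - 190/(2*116)) - 18670 = ((-3 + 14 - 1001) - 1*95/116) - 18670 = (-990 - 95/116) - 18670 = -114935/116 - 18670 = -2280655/116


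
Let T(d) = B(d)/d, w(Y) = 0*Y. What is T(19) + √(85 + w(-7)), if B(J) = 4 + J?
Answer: 23/19 + √85 ≈ 10.430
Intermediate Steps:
w(Y) = 0
T(d) = (4 + d)/d
T(19) + √(85 + w(-7)) = (4 + 19)/19 + √(85 + 0) = (1/19)*23 + √85 = 23/19 + √85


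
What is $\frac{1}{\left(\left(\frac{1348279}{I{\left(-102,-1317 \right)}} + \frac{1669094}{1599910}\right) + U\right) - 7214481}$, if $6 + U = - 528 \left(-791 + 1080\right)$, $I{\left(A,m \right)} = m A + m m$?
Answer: $- \frac{1494974302965}{11013591154729933609} \approx -1.3574 \cdot 10^{-7}$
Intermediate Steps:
$I{\left(A,m \right)} = m^{2} + A m$ ($I{\left(A,m \right)} = A m + m^{2} = m^{2} + A m$)
$U = -152598$ ($U = -6 - 528 \left(-791 + 1080\right) = -6 - 152592 = -152598$)
$\frac{1}{\left(\left(\frac{1348279}{I{\left(-102,-1317 \right)}} + \frac{1669094}{1599910}\right) + U\right) - 7214481} = \frac{1}{\left(\left(\frac{1348279}{\left(-1317\right) \left(-102 - 1317\right)} + \frac{1669094}{1599910}\right) - 152598\right) - 7214481} = \frac{1}{\left(\left(\frac{1348279}{\left(-1317\right) \left(-1419\right)} + 1669094 \cdot \frac{1}{1599910}\right) - 152598\right) - 7214481} = \frac{1}{\left(\left(\frac{1348279}{1868823} + \frac{834547}{799955}\right) - 152598\right) - 7214481} = \frac{1}{\left(\frac{2638183155626}{1494974302965} - 152598\right) - 7214481} = \frac{1}{- \frac{228127450500697444}{1494974302965} - 7214481} = \frac{1}{- \frac{11013591154729933609}{1494974302965}} = - \frac{1494974302965}{11013591154729933609}$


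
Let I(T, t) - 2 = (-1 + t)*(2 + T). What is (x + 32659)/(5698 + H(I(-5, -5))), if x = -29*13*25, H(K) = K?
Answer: 11617/2859 ≈ 4.0633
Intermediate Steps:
I(T, t) = 2 + (-1 + t)*(2 + T)
x = -9425 (x = -377*25 = -9425)
(x + 32659)/(5698 + H(I(-5, -5))) = (-9425 + 32659)/(5698 + (-1*(-5) + 2*(-5) - 5*(-5))) = 23234/(5698 + (5 - 10 + 25)) = 23234/(5698 + 20) = 23234/5718 = 23234*(1/5718) = 11617/2859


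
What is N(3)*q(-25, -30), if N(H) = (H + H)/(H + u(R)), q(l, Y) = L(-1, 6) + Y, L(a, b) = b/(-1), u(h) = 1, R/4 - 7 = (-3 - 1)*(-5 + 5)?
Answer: -54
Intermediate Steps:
R = 28 (R = 28 + 4*((-3 - 1)*(-5 + 5)) = 28 + 4*(-4*0) = 28 + 4*0 = 28 + 0 = 28)
L(a, b) = -b (L(a, b) = b*(-1) = -b)
q(l, Y) = -6 + Y (q(l, Y) = -1*6 + Y = -6 + Y)
N(H) = 2*H/(1 + H) (N(H) = (H + H)/(H + 1) = (2*H)/(1 + H) = 2*H/(1 + H))
N(3)*q(-25, -30) = (2*3/(1 + 3))*(-6 - 30) = (2*3/4)*(-36) = (2*3*(¼))*(-36) = (3/2)*(-36) = -54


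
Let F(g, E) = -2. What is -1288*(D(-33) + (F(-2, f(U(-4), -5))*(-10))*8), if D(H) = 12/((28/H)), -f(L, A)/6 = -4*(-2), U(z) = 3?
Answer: -187864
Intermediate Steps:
f(L, A) = -48 (f(L, A) = -(-24)*(-2) = -6*8 = -48)
D(H) = 3*H/7 (D(H) = 12*(H/28) = 3*H/7)
-1288*(D(-33) + (F(-2, f(U(-4), -5))*(-10))*8) = -1288*((3/7)*(-33) - 2*(-10)*8) = -1288*(-99/7 + 20*8) = -1288*(-99/7 + 160) = -1288*1021/7 = -187864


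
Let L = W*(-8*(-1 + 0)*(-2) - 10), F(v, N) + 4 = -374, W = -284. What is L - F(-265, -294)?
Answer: 7762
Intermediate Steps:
F(v, N) = -378 (F(v, N) = -4 - 374 = -378)
L = 7384 (L = -284*(-8*(-1 + 0)*(-2) - 10) = -284*(-(-8)*(-2) - 10) = -284*(-8*2 - 10) = -284*(-16 - 10) = -284*(-26) = 7384)
L - F(-265, -294) = 7384 - 1*(-378) = 7384 + 378 = 7762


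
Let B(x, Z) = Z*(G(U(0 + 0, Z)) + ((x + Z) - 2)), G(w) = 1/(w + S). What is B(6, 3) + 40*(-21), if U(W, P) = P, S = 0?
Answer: -818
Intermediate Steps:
G(w) = 1/w (G(w) = 1/(w + 0) = 1/w)
B(x, Z) = Z*(-2 + Z + x + 1/Z) (B(x, Z) = Z*(1/Z + ((x + Z) - 2)) = Z*(1/Z + ((Z + x) - 2)) = Z*(1/Z + (-2 + Z + x)) = Z*(-2 + Z + x + 1/Z))
B(6, 3) + 40*(-21) = (1 + 3*(-2 + 3 + 6)) + 40*(-21) = (1 + 3*7) - 840 = (1 + 21) - 840 = 22 - 840 = -818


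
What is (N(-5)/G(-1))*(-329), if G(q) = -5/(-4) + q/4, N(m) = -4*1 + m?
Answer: 2961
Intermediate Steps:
N(m) = -4 + m
G(q) = 5/4 + q/4 (G(q) = -5*(-¼) + q*(¼) = 5/4 + q/4)
(N(-5)/G(-1))*(-329) = ((-4 - 5)/(5/4 + (¼)*(-1)))*(-329) = -9/(5/4 - ¼)*(-329) = -9/1*(-329) = -9*1*(-329) = -9*(-329) = 2961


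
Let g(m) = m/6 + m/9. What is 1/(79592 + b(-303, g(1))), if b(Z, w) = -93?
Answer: 1/79499 ≈ 1.2579e-5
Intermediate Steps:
g(m) = 5*m/18 (g(m) = m*(1/6) + m*(1/9) = m/6 + m/9 = 5*m/18)
1/(79592 + b(-303, g(1))) = 1/(79592 - 93) = 1/79499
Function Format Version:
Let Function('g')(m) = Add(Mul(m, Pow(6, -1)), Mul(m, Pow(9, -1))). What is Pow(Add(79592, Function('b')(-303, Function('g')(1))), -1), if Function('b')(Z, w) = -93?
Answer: Rational(1, 79499) ≈ 1.2579e-5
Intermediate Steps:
Function('g')(m) = Mul(Rational(5, 18), m) (Function('g')(m) = Add(Mul(m, Rational(1, 6)), Mul(m, Rational(1, 9))) = Add(Mul(Rational(1, 6), m), Mul(Rational(1, 9), m)) = Mul(Rational(5, 18), m))
Pow(Add(79592, Function('b')(-303, Function('g')(1))), -1) = Pow(Add(79592, -93), -1) = Pow(79499, -1) = Rational(1, 79499)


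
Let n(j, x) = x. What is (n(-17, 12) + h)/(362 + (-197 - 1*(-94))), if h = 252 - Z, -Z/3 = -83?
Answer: 15/259 ≈ 0.057915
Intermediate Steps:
Z = 249 (Z = -3*(-83) = 249)
h = 3 (h = 252 - 1*249 = 252 - 249 = 3)
(n(-17, 12) + h)/(362 + (-197 - 1*(-94))) = (12 + 3)/(362 + (-197 - 1*(-94))) = 15/(362 + (-197 + 94)) = 15/(362 - 103) = 15/259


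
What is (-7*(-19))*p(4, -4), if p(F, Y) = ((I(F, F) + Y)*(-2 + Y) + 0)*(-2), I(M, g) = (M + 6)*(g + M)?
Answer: 121296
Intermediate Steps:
I(M, g) = (6 + M)*(M + g)
p(F, Y) = -2*(-2 + Y)*(Y + 2*F² + 12*F) (p(F, Y) = (((F² + 6*F + 6*F + F*F) + Y)*(-2 + Y) + 0)*(-2) = (((F² + 6*F + 6*F + F²) + Y)*(-2 + Y) + 0)*(-2) = (((2*F² + 12*F) + Y)*(-2 + Y) + 0)*(-2) = ((Y + 2*F² + 12*F)*(-2 + Y) + 0)*(-2) = ((-2 + Y)*(Y + 2*F² + 12*F) + 0)*(-2) = ((-2 + Y)*(Y + 2*F² + 12*F))*(-2) = -2*(-2 + Y)*(Y + 2*F² + 12*F))
(-7*(-19))*p(4, -4) = (-7*(-19))*(-2*(-4)² + 4*(-4) + 8*4² + 48*4 - 4*4*(-4)*(6 + 4)) = 133*(-2*16 - 16 + 8*16 + 192 - 4*4*(-4)*10) = 133*(-32 - 16 + 128 + 192 + 640) = 133*912 = 121296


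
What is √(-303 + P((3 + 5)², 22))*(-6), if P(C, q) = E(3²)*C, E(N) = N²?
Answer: -6*√4881 ≈ -419.19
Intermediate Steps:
P(C, q) = 81*C (P(C, q) = (3²)²*C = 9²*C = 81*C)
√(-303 + P((3 + 5)², 22))*(-6) = √(-303 + 81*(3 + 5)²)*(-6) = √(-303 + 81*8²)*(-6) = √(-303 + 81*64)*(-6) = √(-303 + 5184)*(-6) = √4881*(-6) = -6*√4881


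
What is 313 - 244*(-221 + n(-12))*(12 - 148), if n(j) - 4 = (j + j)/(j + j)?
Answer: -7167431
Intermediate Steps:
n(j) = 5 (n(j) = 4 + (j + j)/(j + j) = 4 + (2*j)/((2*j)) = 4 + (2*j)*(1/(2*j)) = 4 + 1 = 5)
313 - 244*(-221 + n(-12))*(12 - 148) = 313 - 244*(-221 + 5)*(12 - 148) = 313 - (-52704)*(-136) = 313 - 244*29376 = 313 - 7167744 = -7167431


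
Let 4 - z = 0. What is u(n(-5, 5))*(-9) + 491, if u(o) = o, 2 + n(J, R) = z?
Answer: 473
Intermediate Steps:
z = 4 (z = 4 - 1*0 = 4 + 0 = 4)
n(J, R) = 2 (n(J, R) = -2 + 4 = 2)
u(n(-5, 5))*(-9) + 491 = 2*(-9) + 491 = -18 + 491 = 473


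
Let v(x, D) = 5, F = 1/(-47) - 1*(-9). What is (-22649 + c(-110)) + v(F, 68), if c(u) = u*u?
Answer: -10544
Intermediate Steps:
c(u) = u²
F = 422/47 (F = -1/47 + 9 = 422/47 ≈ 8.9787)
(-22649 + c(-110)) + v(F, 68) = (-22649 + (-110)²) + 5 = (-22649 + 12100) + 5 = -10549 + 5 = -10544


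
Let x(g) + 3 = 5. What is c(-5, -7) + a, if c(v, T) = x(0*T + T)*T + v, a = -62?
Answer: -81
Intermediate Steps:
x(g) = 2 (x(g) = -3 + 5 = 2)
c(v, T) = v + 2*T (c(v, T) = 2*T + v = v + 2*T)
c(-5, -7) + a = (-5 + 2*(-7)) - 62 = (-5 - 14) - 62 = -19 - 62 = -81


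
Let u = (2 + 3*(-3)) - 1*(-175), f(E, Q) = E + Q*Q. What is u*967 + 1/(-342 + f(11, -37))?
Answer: 168629329/1038 ≈ 1.6246e+5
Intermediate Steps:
f(E, Q) = E + Q²
u = 168 (u = (2 - 9) + 175 = -7 + 175 = 168)
u*967 + 1/(-342 + f(11, -37)) = 168*967 + 1/(-342 + (11 + (-37)²)) = 162456 + 1/(-342 + (11 + 1369)) = 162456 + 1/(-342 + 1380) = 162456 + 1/1038 = 168629329/1038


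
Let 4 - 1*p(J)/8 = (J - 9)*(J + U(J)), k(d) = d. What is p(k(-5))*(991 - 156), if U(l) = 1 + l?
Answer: -814960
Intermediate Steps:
p(J) = 32 - 8*(1 + 2*J)*(-9 + J) (p(J) = 32 - 8*(J - 9)*(J + (1 + J)) = 32 - 8*(-9 + J)*(1 + 2*J) = 32 - 8*(1 + 2*J)*(-9 + J))
p(k(-5))*(991 - 156) = (104 - 16*(-5)² + 136*(-5))*(991 - 156) = (104 - 16*25 - 680)*835 = (104 - 400 - 680)*835 = -976*835 = -814960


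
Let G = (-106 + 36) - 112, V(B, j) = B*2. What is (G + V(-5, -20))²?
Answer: 36864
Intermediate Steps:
V(B, j) = 2*B
G = -182 (G = -70 - 112 = -182)
(G + V(-5, -20))² = (-182 + 2*(-5))² = (-182 - 10)² = (-192)² = 36864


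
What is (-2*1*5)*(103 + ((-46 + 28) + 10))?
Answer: -950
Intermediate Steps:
(-2*1*5)*(103 + ((-46 + 28) + 10)) = (-2*5)*(103 + (-18 + 10)) = -10*(103 - 8) = -10*95 = -950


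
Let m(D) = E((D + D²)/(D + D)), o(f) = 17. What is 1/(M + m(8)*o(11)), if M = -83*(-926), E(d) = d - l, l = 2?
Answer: 2/153801 ≈ 1.3004e-5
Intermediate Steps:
E(d) = -2 + d (E(d) = d - 1*2 = d - 2 = -2 + d)
M = 76858
m(D) = -2 + (D + D²)/(2*D) (m(D) = -2 + (D + D²)/(D + D) = -2 + (D + D²)/((2*D)) = -2 + (D + D²)*(1/(2*D)) = -2 + (D + D²)/(2*D))
1/(M + m(8)*o(11)) = 1/(76858 + (-3/2 + (½)*8)*17) = 1/(76858 + (-3/2 + 4)*17) = 1/(76858 + (5/2)*17) = 1/(76858 + 85/2) = 1/(153801/2) = 2/153801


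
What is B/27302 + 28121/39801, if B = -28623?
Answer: -371464481/1086646902 ≈ -0.34184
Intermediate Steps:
B/27302 + 28121/39801 = -28623/27302 + 28121/39801 = -371464481/1086646902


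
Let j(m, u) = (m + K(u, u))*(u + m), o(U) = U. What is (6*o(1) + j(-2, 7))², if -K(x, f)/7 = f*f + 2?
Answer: 3200521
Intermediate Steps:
K(x, f) = -14 - 7*f² (K(x, f) = -7*(f*f + 2) = -7*(f² + 2) = -7*(2 + f²) = -14 - 7*f²)
j(m, u) = (m + u)*(-14 + m - 7*u²) (j(m, u) = (m + (-14 - 7*u²))*(u + m) = (-14 + m - 7*u²)*(m + u) = (m + u)*(-14 + m - 7*u²))
(6*o(1) + j(-2, 7))² = (6*1 + ((-2)² - 2*7 - 7*(-2)*(2 + 7²) - 7*7*(2 + 7²)))² = (6 + (4 - 14 - 7*(-2)*(2 + 49) - 7*7*(2 + 49)))² = (6 + (4 - 14 - 7*(-2)*51 - 7*7*51))² = (6 + (4 - 14 + 714 - 2499))² = (6 - 1795)² = (-1789)² = 3200521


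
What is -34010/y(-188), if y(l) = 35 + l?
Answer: 34010/153 ≈ 222.29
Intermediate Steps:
-34010/y(-188) = -34010/(35 - 188) = -34010/(-153) = -34010*(-1/153) = 34010/153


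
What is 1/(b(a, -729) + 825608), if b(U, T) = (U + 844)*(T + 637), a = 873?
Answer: 1/667644 ≈ 1.4978e-6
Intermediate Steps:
b(U, T) = (637 + T)*(844 + U) (b(U, T) = (844 + U)*(637 + T) = (637 + T)*(844 + U))
1/(b(a, -729) + 825608) = 1/((537628 + 637*873 + 844*(-729) - 729*873) + 825608) = 1/((537628 + 556101 - 615276 - 636417) + 825608) = 1/(-157964 + 825608) = 1/667644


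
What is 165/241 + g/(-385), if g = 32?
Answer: 55813/92785 ≈ 0.60153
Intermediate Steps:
165/241 + g/(-385) = 165/241 + 32/(-385) = 165*(1/241) + 32*(-1/385) = 165/241 - 32/385 = 55813/92785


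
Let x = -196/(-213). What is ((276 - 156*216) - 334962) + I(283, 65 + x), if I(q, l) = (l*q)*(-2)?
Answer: -86412572/213 ≈ -4.0569e+5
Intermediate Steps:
x = 196/213 (x = -196*(-1/213) = 196/213 ≈ 0.92019)
I(q, l) = -2*l*q
((276 - 156*216) - 334962) + I(283, 65 + x) = ((276 - 156*216) - 334962) - 2*(65 + 196/213)*283 = ((276 - 33696) - 334962) - 2*14041/213*283 = (-33420 - 334962) - 7947206/213 = -368382 - 7947206/213 = -86412572/213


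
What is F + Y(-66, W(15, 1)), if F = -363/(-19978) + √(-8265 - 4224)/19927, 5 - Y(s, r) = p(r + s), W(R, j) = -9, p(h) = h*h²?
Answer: 8428319003/19978 + I*√12489/19927 ≈ 4.2188e+5 + 0.0056082*I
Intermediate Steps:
p(h) = h³
Y(s, r) = 5 - (r + s)³
F = 363/19978 + I*√12489/19927 (F = -363*(-1/19978) + √(-12489)*(1/19927) = 363/19978 + (I*√12489)*(1/19927) = 363/19978 + I*√12489/19927 ≈ 0.01817 + 0.0056082*I)
F + Y(-66, W(15, 1)) = (363/19978 + I*√12489/19927) + (5 - (-9 - 66)³) = (363/19978 + I*√12489/19927) + (5 - 1*(-75)³) = (363/19978 + I*√12489/19927) + (5 - 1*(-421875)) = (363/19978 + I*√12489/19927) + (5 + 421875) = (363/19978 + I*√12489/19927) + 421880 = 8428319003/19978 + I*√12489/19927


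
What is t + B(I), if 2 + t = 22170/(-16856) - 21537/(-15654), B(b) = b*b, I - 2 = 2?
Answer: 309172669/21988652 ≈ 14.061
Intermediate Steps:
I = 4 (I = 2 + 2 = 4)
B(b) = b²
t = -42645763/21988652 (t = -2 + (22170/(-16856) - 21537/(-15654)) = -2 + (22170*(-1/16856) - 21537*(-1/15654)) = -2 + (-11085/8428 + 7179/5218) = -2 + 1331541/21988652 = -42645763/21988652 ≈ -1.9394)
t + B(I) = -42645763/21988652 + 4² = -42645763/21988652 + 16 = 309172669/21988652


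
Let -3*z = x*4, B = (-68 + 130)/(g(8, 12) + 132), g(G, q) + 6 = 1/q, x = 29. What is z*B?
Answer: -28768/1513 ≈ -19.014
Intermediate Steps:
g(G, q) = -6 + 1/q
B = 744/1513 (B = (-68 + 130)/((-6 + 1/12) + 132) = 62/((-6 + 1/12) + 132) = 62/(-71/12 + 132) = 62/(1513/12) = 62*(12/1513) = 744/1513 ≈ 0.49174)
z = -116/3 (z = -29*4/3 = -1/3*116 = -116/3 ≈ -38.667)
z*B = -116/3*744/1513 = -28768/1513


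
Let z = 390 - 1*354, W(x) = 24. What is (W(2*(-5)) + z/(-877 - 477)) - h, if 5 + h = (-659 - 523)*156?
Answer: 124852999/677 ≈ 1.8442e+5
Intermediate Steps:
z = 36 (z = 390 - 354 = 36)
h = -184397 (h = -5 + (-659 - 523)*156 = -5 - 1182*156 = -5 - 184392 = -184397)
(W(2*(-5)) + z/(-877 - 477)) - h = (24 + 36/(-877 - 477)) - 1*(-184397) = (24 + 36/(-1354)) + 184397 = (24 + 36*(-1/1354)) + 184397 = (24 - 18/677) + 184397 = 16230/677 + 184397 = 124852999/677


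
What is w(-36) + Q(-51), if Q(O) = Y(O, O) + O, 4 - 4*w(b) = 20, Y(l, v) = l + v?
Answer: -157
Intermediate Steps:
w(b) = -4 (w(b) = 1 - 1/4*20 = 1 - 5 = -4)
Q(O) = 3*O (Q(O) = (O + O) + O = 2*O + O = 3*O)
w(-36) + Q(-51) = -4 + 3*(-51) = -4 - 153 = -157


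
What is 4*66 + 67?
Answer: 331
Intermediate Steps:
4*66 + 67 = 264 + 67 = 331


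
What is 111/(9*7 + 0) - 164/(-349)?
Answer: 16357/7329 ≈ 2.2318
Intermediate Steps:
111/(9*7 + 0) - 164/(-349) = 111/(63 + 0) - 164*(-1/349) = 111/63 + 164/349 = 111*(1/63) + 164/349 = 37/21 + 164/349 = 16357/7329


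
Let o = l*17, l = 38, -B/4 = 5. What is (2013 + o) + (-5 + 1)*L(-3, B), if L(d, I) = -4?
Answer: 2675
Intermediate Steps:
B = -20 (B = -4*5 = -20)
o = 646 (o = 38*17 = 646)
(2013 + o) + (-5 + 1)*L(-3, B) = (2013 + 646) + (-5 + 1)*(-4) = 2659 - 4*(-4) = 2659 + 16 = 2675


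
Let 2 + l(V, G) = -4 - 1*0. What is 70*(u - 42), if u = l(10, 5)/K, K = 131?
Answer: -385560/131 ≈ -2943.2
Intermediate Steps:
l(V, G) = -6 (l(V, G) = -2 + (-4 - 1*0) = -2 + (-4 + 0) = -2 - 4 = -6)
u = -6/131 ≈ -0.045802
70*(u - 42) = 70*(-6/131 - 42) = 70*(-5508/131) = -385560/131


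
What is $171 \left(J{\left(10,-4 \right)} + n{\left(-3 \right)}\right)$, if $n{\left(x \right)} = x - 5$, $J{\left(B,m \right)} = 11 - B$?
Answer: $-1197$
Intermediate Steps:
$n{\left(x \right)} = -5 + x$
$171 \left(J{\left(10,-4 \right)} + n{\left(-3 \right)}\right) = 171 \left(\left(11 - 10\right) - 8\right) = 171 \left(1 - 8\right) = 171 \left(-7\right) = -1197$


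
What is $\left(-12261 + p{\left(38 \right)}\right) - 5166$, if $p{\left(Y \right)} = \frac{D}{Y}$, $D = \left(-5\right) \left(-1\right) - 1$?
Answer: $- \frac{331111}{19} \approx -17427.0$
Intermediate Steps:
$D = 4$ ($D = 5 - 1 = 4$)
$p{\left(Y \right)} = \frac{4}{Y}$
$\left(-12261 + p{\left(38 \right)}\right) - 5166 = \left(-12261 + \frac{4}{38}\right) - 5166 = \left(-12261 + 4 \cdot \frac{1}{38}\right) - 5166 = \left(-12261 + \frac{2}{19}\right) - 5166 = - \frac{232957}{19} - 5166 = - \frac{331111}{19}$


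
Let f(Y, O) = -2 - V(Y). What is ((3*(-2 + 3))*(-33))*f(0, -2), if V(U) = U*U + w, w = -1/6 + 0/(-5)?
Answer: 363/2 ≈ 181.50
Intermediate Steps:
w = -⅙ (w = -1*⅙ + 0*(-⅕) = -⅙ + 0 = -⅙ ≈ -0.16667)
V(U) = -⅙ + U² (V(U) = U*U - ⅙ = U² - ⅙ = -⅙ + U²)
f(Y, O) = -11/6 - Y² (f(Y, O) = -2 - (-⅙ + Y²) = -2 + (⅙ - Y²) = -11/6 - Y²)
((3*(-2 + 3))*(-33))*f(0, -2) = ((3*(-2 + 3))*(-33))*(-11/6 - 1*0²) = ((3*1)*(-33))*(-11/6 - 1*0) = (3*(-33))*(-11/6 + 0) = -99*(-11/6) = 363/2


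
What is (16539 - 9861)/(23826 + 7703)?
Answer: 6678/31529 ≈ 0.21181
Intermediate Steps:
(16539 - 9861)/(23826 + 7703) = 6678/31529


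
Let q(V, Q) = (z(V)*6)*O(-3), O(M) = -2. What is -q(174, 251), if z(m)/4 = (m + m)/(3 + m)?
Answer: 5568/59 ≈ 94.373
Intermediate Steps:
z(m) = 8*m/(3 + m) (z(m) = 4*((m + m)/(3 + m)) = 4*((2*m)/(3 + m)) = 4*(2*m/(3 + m)) = 8*m/(3 + m))
q(V, Q) = -96*V/(3 + V) (q(V, Q) = ((8*V/(3 + V))*6)*(-2) = (48*V/(3 + V))*(-2) = -96*V/(3 + V))
-q(174, 251) = -(-96)*174/(3 + 174) = -(-96)*174/177 = -1*(-5568/59) = 5568/59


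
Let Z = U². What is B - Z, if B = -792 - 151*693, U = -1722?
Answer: -3070719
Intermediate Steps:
B = -105435 (B = -792 - 104643 = -105435)
Z = 2965284 (Z = (-1722)² = 2965284)
B - Z = -105435 - 1*2965284 = -105435 - 2965284 = -3070719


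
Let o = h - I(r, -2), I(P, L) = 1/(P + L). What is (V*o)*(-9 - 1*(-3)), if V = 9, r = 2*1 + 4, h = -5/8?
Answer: 189/4 ≈ 47.250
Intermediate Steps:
h = -5/8 (h = -5*1/8 = -5/8 ≈ -0.62500)
r = 6 (r = 2 + 4 = 6)
I(P, L) = 1/(L + P)
o = -7/8 (o = -5/8 - 1/(-2 + 6) = -5/8 - 1/4 = -7/8 ≈ -0.87500)
(V*o)*(-9 - 1*(-3)) = (9*(-7/8))*(-9 - 1*(-3)) = -63*(-9 + 3)/8 = -63/8*(-6) = 189/4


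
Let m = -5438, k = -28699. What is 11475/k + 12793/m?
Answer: -429547357/156065162 ≈ -2.7524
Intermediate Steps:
11475/k + 12793/m = 11475/(-28699) + 12793/(-5438) = 11475*(-1/28699) + 12793*(-1/5438) = -11475/28699 - 12793/5438 = -429547357/156065162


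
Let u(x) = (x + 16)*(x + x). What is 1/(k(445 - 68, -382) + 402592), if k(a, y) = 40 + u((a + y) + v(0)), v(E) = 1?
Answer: 1/402536 ≈ 2.4842e-6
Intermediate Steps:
u(x) = 2*x*(16 + x) (u(x) = (16 + x)*(2*x) = 2*x*(16 + x))
k(a, y) = 40 + 2*(1 + a + y)*(17 + a + y) (k(a, y) = 40 + 2*((a + y) + 1)*(16 + ((a + y) + 1)) = 40 + 2*(1 + a + y)*(16 + (1 + a + y)) = 40 + 2*(1 + a + y)*(17 + a + y))
1/(k(445 - 68, -382) + 402592) = 1/((40 + 2*(1 + (445 - 68) - 382)*(17 + (445 - 68) - 382)) + 402592) = 1/((40 + 2*(1 + 377 - 382)*(17 + 377 - 382)) + 402592) = 1/((40 + 2*(-4)*12) + 402592) = 1/((40 - 96) + 402592) = 1/(-56 + 402592) = 1/402536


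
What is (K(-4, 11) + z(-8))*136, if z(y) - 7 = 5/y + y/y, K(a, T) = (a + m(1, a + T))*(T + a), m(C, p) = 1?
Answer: -1853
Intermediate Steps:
K(a, T) = (1 + a)*(T + a) (K(a, T) = (a + 1)*(T + a) = (1 + a)*(T + a))
z(y) = 8 + 5/y (z(y) = 7 + (5/y + y/y) = 7 + (5/y + 1) = 7 + (1 + 5/y) = 8 + 5/y)
(K(-4, 11) + z(-8))*136 = ((11 - 4 + (-4)² + 11*(-4)) + (8 + 5/(-8)))*136 = ((11 - 4 + 16 - 44) + (8 + 5*(-⅛)))*136 = (-21 + (8 - 5/8))*136 = (-21 + 59/8)*136 = -109/8*136 = -1853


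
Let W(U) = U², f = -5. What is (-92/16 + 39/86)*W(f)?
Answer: -22775/172 ≈ -132.41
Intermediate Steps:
(-92/16 + 39/86)*W(f) = (-92/16 + 39/86)*(-5)² = (-92*1/16 + 39*(1/86))*25 = (-23/4 + 39/86)*25 = -911/172*25 = -22775/172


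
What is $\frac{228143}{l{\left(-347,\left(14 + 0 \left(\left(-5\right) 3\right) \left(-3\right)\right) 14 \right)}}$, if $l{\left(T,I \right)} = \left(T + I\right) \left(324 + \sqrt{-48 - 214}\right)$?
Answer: $- \frac{36959166}{7945469} + \frac{228143 i \sqrt{262}}{15890938} \approx -4.6516 + 0.23239 i$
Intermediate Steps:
$l{\left(T,I \right)} = \left(324 + i \sqrt{262}\right) \left(I + T\right)$ ($l{\left(T,I \right)} = \left(I + T\right) \left(324 + \sqrt{-262}\right) = \left(I + T\right) \left(324 + i \sqrt{262}\right) = \left(324 + i \sqrt{262}\right) \left(I + T\right)$)
$\frac{228143}{l{\left(-347,\left(14 + 0 \left(\left(-5\right) 3\right) \left(-3\right)\right) 14 \right)}} = \frac{228143}{324 \left(14 + 0 \left(\left(-5\right) 3\right) \left(-3\right)\right) 14 + 324 \left(-347\right) + i \left(14 + 0 \left(\left(-5\right) 3\right) \left(-3\right)\right) 14 \sqrt{262} + i \left(-347\right) \sqrt{262}} = \frac{228143}{324 \left(14 + 0 \left(-15\right) \left(-3\right)\right) 14 - 112428 + i \left(14 + 0 \left(-15\right) \left(-3\right)\right) 14 \sqrt{262} - 347 i \sqrt{262}} = \frac{228143}{324 \left(14 + 0 \left(-3\right)\right) 14 - 112428 + i \left(14 + 0 \left(-3\right)\right) 14 \sqrt{262} - 347 i \sqrt{262}} = \frac{228143}{324 \left(14 + 0\right) 14 - 112428 + i \left(14 + 0\right) 14 \sqrt{262} - 347 i \sqrt{262}} = \frac{228143}{324 \cdot 14 \cdot 14 - 112428 + i 14 \cdot 14 \sqrt{262} - 347 i \sqrt{262}} = \frac{228143}{324 \cdot 196 - 112428 + i 196 \sqrt{262} - 347 i \sqrt{262}} = \frac{228143}{63504 - 112428 + 196 i \sqrt{262} - 347 i \sqrt{262}} = \frac{228143}{-48924 - 151 i \sqrt{262}}$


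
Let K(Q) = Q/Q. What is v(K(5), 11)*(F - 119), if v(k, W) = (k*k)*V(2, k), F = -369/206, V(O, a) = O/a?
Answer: -24883/103 ≈ -241.58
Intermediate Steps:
F = -369/206 (F = -369*1/206 = -369/206 ≈ -1.7913)
K(Q) = 1
v(k, W) = 2*k (v(k, W) = (k*k)*(2/k) = k²*(2/k) = 2*k)
v(K(5), 11)*(F - 119) = (2*1)*(-369/206 - 119) = 2*(-24883/206) = -24883/103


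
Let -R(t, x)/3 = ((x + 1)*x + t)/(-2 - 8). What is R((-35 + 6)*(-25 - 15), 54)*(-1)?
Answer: -1239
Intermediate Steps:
R(t, x) = 3*t/10 + 3*x*(1 + x)/10 (R(t, x) = -3*((x + 1)*x + t)/(-2 - 8) = -3*((1 + x)*x + t)/(-10) = -3*(x*(1 + x) + t)*(-1)/10 = -3*(t + x*(1 + x))*(-1)/10 = -3*(-t/10 - x*(1 + x)/10) = 3*t/10 + 3*x*(1 + x)/10)
R((-35 + 6)*(-25 - 15), 54)*(-1) = (3*((-35 + 6)*(-25 - 15))/10 + (3/10)*54 + (3/10)*54²)*(-1) = (3*(-29*(-40))/10 + 81/5 + (3/10)*2916)*(-1) = ((3/10)*1160 + 81/5 + 4374/5)*(-1) = (348 + 81/5 + 4374/5)*(-1) = 1239*(-1) = -1239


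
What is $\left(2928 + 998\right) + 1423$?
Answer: $5349$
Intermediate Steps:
$\left(2928 + 998\right) + 1423 = 3926 + 1423 = 5349$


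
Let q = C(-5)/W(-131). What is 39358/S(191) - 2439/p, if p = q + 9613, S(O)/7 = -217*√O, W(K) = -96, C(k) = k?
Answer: -234144/922853 - 39358*√191/290129 ≈ -2.1285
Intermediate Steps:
S(O) = -1519*√O (S(O) = 7*(-217*√O) = -1519*√O)
q = 5/96 (q = -5/(-96) = -5*(-1/96) = 5/96 ≈ 0.052083)
p = 922853/96 (p = 5/96 + 9613 = 922853/96 ≈ 9613.0)
39358/S(191) - 2439/p = 39358/((-1519*√191)) - 2439/922853/96 = 39358*(-√191/290129) - 2439*96/922853 = -39358*√191/290129 - 234144/922853 = -234144/922853 - 39358*√191/290129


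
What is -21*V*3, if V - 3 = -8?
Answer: 315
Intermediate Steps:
V = -5 (V = 3 - 8 = -5)
-21*V*3 = -21*(-5)*3 = 105*3 = 315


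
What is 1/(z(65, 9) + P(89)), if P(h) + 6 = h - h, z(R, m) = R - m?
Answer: 1/50 ≈ 0.020000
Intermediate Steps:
P(h) = -6 (P(h) = -6 + (h - h) = -6 + 0 = -6)
1/(z(65, 9) + P(89)) = 1/((65 - 1*9) - 6) = 1/((65 - 9) - 6) = 1/(56 - 6) = 1/50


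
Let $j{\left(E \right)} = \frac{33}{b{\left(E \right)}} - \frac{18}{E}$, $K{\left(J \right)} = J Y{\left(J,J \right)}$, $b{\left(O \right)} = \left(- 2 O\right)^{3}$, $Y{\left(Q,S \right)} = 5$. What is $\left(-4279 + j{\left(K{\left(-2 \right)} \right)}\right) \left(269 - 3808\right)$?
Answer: $\frac{121095969613}{8000} \approx 1.5137 \cdot 10^{7}$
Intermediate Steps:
$b{\left(O \right)} = - 8 O^{3}$
$K{\left(J \right)} = 5 J$ ($K{\left(J \right)} = J 5 = 5 J$)
$j{\left(E \right)} = - \frac{18}{E} - \frac{33}{8 E^{3}}$ ($j{\left(E \right)} = \frac{33}{\left(-8\right) E^{3}} - \frac{18}{E} = 33 \left(- \frac{1}{8 E^{3}}\right) - \frac{18}{E} = - \frac{33}{8 E^{3}} - \frac{18}{E} = - \frac{18}{E} - \frac{33}{8 E^{3}}$)
$\left(-4279 + j{\left(K{\left(-2 \right)} \right)}\right) \left(269 - 3808\right) = \left(-4279 - \left(- \frac{33}{8000} - \frac{9}{5}\right)\right) \left(269 - 3808\right) = \left(-4279 - \left(- \frac{33}{8000} - \frac{9}{5}\right)\right) \left(-3539\right) = \left(-4279 - - \frac{14433}{8000}\right) \left(-3539\right) = \left(-4279 + \left(\frac{9}{5} + \frac{33}{8000}\right)\right) \left(-3539\right) = \left(-4279 + \frac{14433}{8000}\right) \left(-3539\right) = \left(- \frac{34217567}{8000}\right) \left(-3539\right) = \frac{121095969613}{8000}$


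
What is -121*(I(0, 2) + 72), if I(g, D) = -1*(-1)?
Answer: -8833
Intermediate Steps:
I(g, D) = 1
-121*(I(0, 2) + 72) = -121*(1 + 72) = -121*73 = -8833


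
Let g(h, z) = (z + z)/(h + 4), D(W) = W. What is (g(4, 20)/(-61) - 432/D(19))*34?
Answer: -899198/1159 ≈ -775.84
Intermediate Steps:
g(h, z) = 2*z/(4 + h) (g(h, z) = (2*z)/(4 + h) = 2*z/(4 + h))
(g(4, 20)/(-61) - 432/D(19))*34 = ((2*20/(4 + 4))/(-61) - 432/19)*34 = ((2*20/8)*(-1/61) - 432*1/19)*34 = ((2*20*(⅛))*(-1/61) - 432/19)*34 = (5*(-1/61) - 432/19)*34 = (-5/61 - 432/19)*34 = -26447/1159*34 = -899198/1159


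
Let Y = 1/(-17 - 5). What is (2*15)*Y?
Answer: -15/11 ≈ -1.3636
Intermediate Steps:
Y = -1/22 (Y = 1/(-22) = -1/22 ≈ -0.045455)
(2*15)*Y = (2*15)*(-1/22) = 30*(-1/22) = -15/11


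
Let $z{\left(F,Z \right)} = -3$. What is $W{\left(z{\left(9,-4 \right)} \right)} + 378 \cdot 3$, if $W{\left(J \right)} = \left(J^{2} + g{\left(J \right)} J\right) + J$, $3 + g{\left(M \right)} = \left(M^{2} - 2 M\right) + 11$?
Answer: $1071$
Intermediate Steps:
$g{\left(M \right)} = 8 + M^{2} - 2 M$ ($g{\left(M \right)} = -3 + \left(\left(M^{2} - 2 M\right) + 11\right) = -3 + \left(11 + M^{2} - 2 M\right) = 8 + M^{2} - 2 M$)
$W{\left(J \right)} = J + J^{2} + J \left(8 + J^{2} - 2 J\right)$ ($W{\left(J \right)} = \left(J^{2} + \left(8 + J^{2} - 2 J\right) J\right) + J = \left(J^{2} + J \left(8 + J^{2} - 2 J\right)\right) + J = J + J^{2} + J \left(8 + J^{2} - 2 J\right)$)
$W{\left(z{\left(9,-4 \right)} \right)} + 378 \cdot 3 = - 3 \left(9 + \left(-3\right)^{2} - -3\right) + 378 \cdot 3 = - 3 \left(9 + 9 + 3\right) + 1134 = \left(-3\right) 21 + 1134 = -63 + 1134 = 1071$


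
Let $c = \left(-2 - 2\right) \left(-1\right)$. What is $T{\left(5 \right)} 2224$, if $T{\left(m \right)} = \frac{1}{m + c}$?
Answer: $\frac{2224}{9} \approx 247.11$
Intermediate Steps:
$c = 4$ ($c = \left(-4\right) \left(-1\right) = 4$)
$T{\left(m \right)} = \frac{1}{4 + m}$ ($T{\left(m \right)} = \frac{1}{m + 4} = \frac{1}{4 + m}$)
$T{\left(5 \right)} 2224 = \frac{1}{4 + 5} \cdot 2224 = \frac{1}{9} \cdot 2224 = \frac{2224}{9}$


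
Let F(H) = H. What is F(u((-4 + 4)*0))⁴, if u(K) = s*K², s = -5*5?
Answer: 0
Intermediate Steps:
s = -25
u(K) = -25*K²
F(u((-4 + 4)*0))⁴ = (-25*((-4 + 4)*0)²)⁴ = (-25*(0*0)²)⁴ = (-25*0²)⁴ = (-25*0)⁴ = 0⁴ = 0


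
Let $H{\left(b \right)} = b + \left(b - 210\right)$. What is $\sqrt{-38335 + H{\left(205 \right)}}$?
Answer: $i \sqrt{38135} \approx 195.28 i$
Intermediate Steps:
$H{\left(b \right)} = -210 + 2 b$ ($H{\left(b \right)} = b + \left(-210 + b\right) = -210 + 2 b$)
$\sqrt{-38335 + H{\left(205 \right)}} = \sqrt{-38335 + \left(-210 + 2 \cdot 205\right)} = \sqrt{-38335 + \left(-210 + 410\right)} = \sqrt{-38335 + 200} = \sqrt{-38135} = i \sqrt{38135}$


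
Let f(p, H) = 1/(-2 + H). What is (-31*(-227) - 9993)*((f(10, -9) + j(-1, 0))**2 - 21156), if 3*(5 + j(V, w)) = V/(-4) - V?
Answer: 272130435245/4356 ≈ 6.2473e+7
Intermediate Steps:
j(V, w) = -5 - 5*V/12 (j(V, w) = -5 + (V/(-4) - V)/3 = -5 + (V*(-1/4) - V)/3 = -5 + (-V/4 - V)/3 = -5 + (-5*V/4)/3 = -5 - 5*V/12)
(-31*(-227) - 9993)*((f(10, -9) + j(-1, 0))**2 - 21156) = (-31*(-227) - 9993)*((1/(-2 - 9) + (-5 - 5/12*(-1)))**2 - 21156) = (7037 - 9993)*((1/(-11) + (-5 + 5/12))**2 - 21156) = -2956*((-1/11 - 55/12)**2 - 21156) = -2956*((-617/132)**2 - 21156) = -2956*(380689/17424 - 21156) = -2956*(-368241455/17424) = 272130435245/4356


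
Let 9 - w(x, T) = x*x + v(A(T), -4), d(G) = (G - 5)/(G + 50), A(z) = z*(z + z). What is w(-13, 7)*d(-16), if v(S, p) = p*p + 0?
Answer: 1848/17 ≈ 108.71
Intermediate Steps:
A(z) = 2*z² (A(z) = z*(2*z) = 2*z²)
v(S, p) = p² (v(S, p) = p² + 0 = p²)
d(G) = (-5 + G)/(50 + G)
w(x, T) = -7 - x² (w(x, T) = 9 - (x*x + (-4)²) = 9 - (x² + 16) = 9 - (16 + x²) = 9 + (-16 - x²) = -7 - x²)
w(-13, 7)*d(-16) = (-7 - 1*(-13)²)*((-5 - 16)/(50 - 16)) = (-7 - 1*169)*(-21/34) = (-7 - 169)*((1/34)*(-21)) = -176*(-21/34) = 1848/17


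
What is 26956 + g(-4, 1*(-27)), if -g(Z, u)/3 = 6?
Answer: 26938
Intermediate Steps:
g(Z, u) = -18 (g(Z, u) = -3*6 = -18)
26956 + g(-4, 1*(-27)) = 26956 - 18 = 26938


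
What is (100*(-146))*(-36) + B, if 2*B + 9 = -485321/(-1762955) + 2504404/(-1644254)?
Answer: 761782972549582646/1449372905285 ≈ 5.2560e+5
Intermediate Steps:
B = -7426468213354/1449372905285 (B = -9/2 + (-485321/(-1762955) + 2504404/(-1644254))/2 = -9/2 + (-485321*(-1/1762955) + 2504404*(-1/1644254))/2 = -9/2 + (485321/1762955 - 1252202/822127)/2 = -9/2 + (½)*(-1808580279143/1449372905285) = -9/2 - 1808580279143/2898745810570 = -7426468213354/1449372905285 ≈ -5.1239)
(100*(-146))*(-36) + B = (100*(-146))*(-36) - 7426468213354/1449372905285 = -14600*(-36) - 7426468213354/1449372905285 = 525600 - 7426468213354/1449372905285 = 761782972549582646/1449372905285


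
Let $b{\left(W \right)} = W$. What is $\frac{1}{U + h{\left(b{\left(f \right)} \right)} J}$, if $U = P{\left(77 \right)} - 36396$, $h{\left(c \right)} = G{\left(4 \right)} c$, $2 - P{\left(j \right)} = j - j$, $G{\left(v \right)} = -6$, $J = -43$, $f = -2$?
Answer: $- \frac{1}{36910} \approx -2.7093 \cdot 10^{-5}$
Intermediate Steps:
$P{\left(j \right)} = 2$ ($P{\left(j \right)} = 2 - \left(j - j\right) = 2 - 0 = 2 + 0 = 2$)
$h{\left(c \right)} = - 6 c$
$U = -36394$ ($U = 2 - 36396 = -36394$)
$\frac{1}{U + h{\left(b{\left(f \right)} \right)} J} = \frac{1}{-36394 + \left(-6\right) \left(-2\right) \left(-43\right)} = \frac{1}{-36394 + 12 \left(-43\right)} = \frac{1}{-36394 - 516} = \frac{1}{-36910} = - \frac{1}{36910}$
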